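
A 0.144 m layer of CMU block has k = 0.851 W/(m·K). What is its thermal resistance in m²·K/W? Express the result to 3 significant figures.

0.169 m²·K/W

R = L/k = 0.144/0.851 = 0.1692 m²·K/W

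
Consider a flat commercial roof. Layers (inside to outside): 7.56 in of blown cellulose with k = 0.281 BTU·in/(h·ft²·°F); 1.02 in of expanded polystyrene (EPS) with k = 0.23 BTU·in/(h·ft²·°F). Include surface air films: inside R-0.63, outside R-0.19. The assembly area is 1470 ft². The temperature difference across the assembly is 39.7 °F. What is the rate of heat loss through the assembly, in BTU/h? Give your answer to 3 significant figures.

7.56/0.281 = 26.9
1.02/0.23 = 4.435
R_total = 0.63 + 26.9 + 4.435 + 0.19 = 32.16 ft²·°F·h/BTU
Q = A·ΔT/R = 1470 × 39.7 / 32.16 = 1815 BTU/h

1810 BTU/h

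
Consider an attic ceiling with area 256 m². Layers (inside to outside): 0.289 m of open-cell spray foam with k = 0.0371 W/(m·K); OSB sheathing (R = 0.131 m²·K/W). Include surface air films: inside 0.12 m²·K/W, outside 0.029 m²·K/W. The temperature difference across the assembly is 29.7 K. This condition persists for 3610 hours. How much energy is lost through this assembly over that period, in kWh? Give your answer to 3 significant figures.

0.289/0.0371 = 7.79
R_total = 0.12 + 7.79 + 0.131 + 0.029 = 8.07 m²·K/W
Q = 256 × 29.7 / 8.07 = 942.2 W
E = 942.2 W × 3610 h / 1000 = 3401 kWh

3400 kWh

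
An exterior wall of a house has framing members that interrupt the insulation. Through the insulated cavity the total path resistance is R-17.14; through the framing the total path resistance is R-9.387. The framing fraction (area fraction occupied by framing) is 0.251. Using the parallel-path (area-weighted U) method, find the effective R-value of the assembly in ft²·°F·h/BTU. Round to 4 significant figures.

U_eff = 0.749/17.14 + 0.251/9.387 = 0.043699 + 0.026739 = 0.070438
R_eff = 1/U_eff = 14.197 ft²·°F·h/BTU

14.20 ft²·°F·h/BTU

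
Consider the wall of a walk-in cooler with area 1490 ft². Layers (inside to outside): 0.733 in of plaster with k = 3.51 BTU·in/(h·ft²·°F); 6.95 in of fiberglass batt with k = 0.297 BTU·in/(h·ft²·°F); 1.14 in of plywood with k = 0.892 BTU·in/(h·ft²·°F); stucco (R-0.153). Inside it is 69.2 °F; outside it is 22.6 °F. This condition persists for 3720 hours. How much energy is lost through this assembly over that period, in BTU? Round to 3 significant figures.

10300000 BTU

0.733/3.51 = 0.2088
6.95/0.297 = 23.4
1.14/0.892 = 1.278
R_total = 0.2088 + 23.4 + 1.278 + 0.153 = 25.04 ft²·°F·h/BTU
Q = 1490 × (69.2 − 22.6) / 25.04 = 2773 BTU/h
E = 2773 × 3720 = 10320000 BTU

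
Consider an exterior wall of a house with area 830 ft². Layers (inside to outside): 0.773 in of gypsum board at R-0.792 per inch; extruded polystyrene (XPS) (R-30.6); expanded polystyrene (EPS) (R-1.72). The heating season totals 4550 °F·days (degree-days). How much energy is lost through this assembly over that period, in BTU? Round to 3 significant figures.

0.773 × 0.792 = 0.6122
R_total = 0.6122 + 30.6 + 1.72 = 32.93 ft²·°F·h/BTU
E = A × HDD × 24 / R = 830 × 4550 × 24 / 32.93 = 2752000 BTU

2750000 BTU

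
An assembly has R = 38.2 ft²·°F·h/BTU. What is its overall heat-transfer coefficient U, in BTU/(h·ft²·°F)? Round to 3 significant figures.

U = 1/R = 1/38.2 = 0.02618

0.0262 BTU/(h·ft²·°F)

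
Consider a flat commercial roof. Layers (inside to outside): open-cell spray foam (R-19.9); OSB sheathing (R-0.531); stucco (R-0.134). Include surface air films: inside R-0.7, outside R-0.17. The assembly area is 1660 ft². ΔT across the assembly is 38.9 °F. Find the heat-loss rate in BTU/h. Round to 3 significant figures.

R_total = 0.7 + 19.9 + 0.531 + 0.134 + 0.17 = 21.43 ft²·°F·h/BTU
Q = A·ΔT/R = 1660 × 38.9 / 21.43 = 3013 BTU/h

3010 BTU/h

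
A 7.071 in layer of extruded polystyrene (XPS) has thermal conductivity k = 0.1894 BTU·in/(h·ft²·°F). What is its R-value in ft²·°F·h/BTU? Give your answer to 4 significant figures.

R = L/k = 7.071/0.1894 = 37.334 ft²·°F·h/BTU

37.33 ft²·°F·h/BTU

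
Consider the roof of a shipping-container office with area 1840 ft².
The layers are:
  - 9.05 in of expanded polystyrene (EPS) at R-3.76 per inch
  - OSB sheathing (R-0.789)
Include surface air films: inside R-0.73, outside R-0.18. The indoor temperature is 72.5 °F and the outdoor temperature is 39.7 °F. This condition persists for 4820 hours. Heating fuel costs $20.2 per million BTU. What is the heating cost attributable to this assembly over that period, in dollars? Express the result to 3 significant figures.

164 dollars

9.05 × 3.76 = 34.03
R_total = 0.73 + 34.03 + 0.789 + 0.18 = 35.73 ft²·°F·h/BTU
Q = 1840 × (72.5 − 39.7) / 35.73 = 1689 BTU/h
E = 1689 × 4820 = 8142000 BTU
Cost = 8142000/10⁶ × 20.2 = $164.5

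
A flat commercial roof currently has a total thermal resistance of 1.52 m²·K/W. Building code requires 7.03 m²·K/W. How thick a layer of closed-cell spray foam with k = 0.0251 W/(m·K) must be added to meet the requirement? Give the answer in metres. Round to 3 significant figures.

0.138 m

ΔR = 7.03 − 1.52 = 5.51 m²·K/W
L = ΔR × k = 5.51 × 0.0251 = 0.1383 m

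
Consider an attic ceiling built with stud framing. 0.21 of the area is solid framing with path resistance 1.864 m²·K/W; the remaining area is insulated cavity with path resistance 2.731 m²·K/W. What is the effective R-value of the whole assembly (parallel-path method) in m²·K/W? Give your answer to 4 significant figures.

2.488 m²·K/W

U_eff = 0.79/2.731 + 0.21/1.864 = 0.28927 + 0.11266 = 0.40193
R_eff = 1/U_eff = 2.488 m²·K/W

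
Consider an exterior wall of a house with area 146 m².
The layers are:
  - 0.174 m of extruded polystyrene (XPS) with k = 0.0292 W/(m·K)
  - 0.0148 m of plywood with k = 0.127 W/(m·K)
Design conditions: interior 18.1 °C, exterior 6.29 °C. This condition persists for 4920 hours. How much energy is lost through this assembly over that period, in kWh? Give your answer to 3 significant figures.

0.174/0.0292 = 5.959
0.0148/0.127 = 0.1165
R_total = 5.959 + 0.1165 = 6.075 m²·K/W
Q = 146 × (18.1 − 6.29) / 6.075 = 283.8 W
E = 283.8 W × 4920 h / 1000 = 1396 kWh

1400 kWh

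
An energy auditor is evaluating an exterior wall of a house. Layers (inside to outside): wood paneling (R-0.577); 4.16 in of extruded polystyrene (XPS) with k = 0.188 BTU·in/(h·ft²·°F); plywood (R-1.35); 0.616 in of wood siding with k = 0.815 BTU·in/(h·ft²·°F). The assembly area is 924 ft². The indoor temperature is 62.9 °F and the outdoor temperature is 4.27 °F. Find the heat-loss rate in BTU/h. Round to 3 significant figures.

2180 BTU/h

4.16/0.188 = 22.13
0.616/0.815 = 0.7558
R_total = 0.577 + 22.13 + 1.35 + 0.7558 = 24.81 ft²·°F·h/BTU
Q = A·ΔT/R = 924 × (62.9 − 4.27) / 24.81 = 2184 BTU/h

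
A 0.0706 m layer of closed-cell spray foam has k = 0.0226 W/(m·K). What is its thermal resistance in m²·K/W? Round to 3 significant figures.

R = L/k = 0.0706/0.0226 = 3.124 m²·K/W

3.12 m²·K/W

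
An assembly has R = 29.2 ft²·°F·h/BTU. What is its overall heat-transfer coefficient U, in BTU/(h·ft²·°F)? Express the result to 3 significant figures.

0.0342 BTU/(h·ft²·°F)

U = 1/R = 1/29.2 = 0.03425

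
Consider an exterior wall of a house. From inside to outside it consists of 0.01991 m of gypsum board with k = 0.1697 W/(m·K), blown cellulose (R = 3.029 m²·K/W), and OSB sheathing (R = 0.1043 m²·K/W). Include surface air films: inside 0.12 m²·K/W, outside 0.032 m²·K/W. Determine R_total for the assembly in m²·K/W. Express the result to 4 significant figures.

3.403 m²·K/W

0.01991/0.1697 = 0.11732
R_total = 0.12 + 0.11732 + 3.029 + 0.1043 + 0.032 = 3.4026 m²·K/W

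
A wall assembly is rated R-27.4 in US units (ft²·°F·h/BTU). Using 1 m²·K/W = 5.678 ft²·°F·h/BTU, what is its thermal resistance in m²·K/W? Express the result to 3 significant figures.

R_SI = 27.4/5.678 = 4.826

4.83 m²·K/W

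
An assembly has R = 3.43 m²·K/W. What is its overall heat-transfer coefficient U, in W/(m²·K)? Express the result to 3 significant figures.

U = 1/R = 1/3.43 = 0.2915

0.292 W/(m²·K)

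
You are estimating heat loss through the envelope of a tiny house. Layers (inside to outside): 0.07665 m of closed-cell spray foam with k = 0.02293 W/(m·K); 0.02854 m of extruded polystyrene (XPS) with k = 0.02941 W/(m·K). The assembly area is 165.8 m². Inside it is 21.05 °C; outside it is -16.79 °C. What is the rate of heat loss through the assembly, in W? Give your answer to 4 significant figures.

1455 W

0.07665/0.02293 = 3.3428
0.02854/0.02941 = 0.97042
R_total = 3.3428 + 0.97042 = 4.3132 m²·K/W
Q = A·ΔT/R = 165.8 × (21.05 − (-16.79)) / 4.3132 = 1454.6 W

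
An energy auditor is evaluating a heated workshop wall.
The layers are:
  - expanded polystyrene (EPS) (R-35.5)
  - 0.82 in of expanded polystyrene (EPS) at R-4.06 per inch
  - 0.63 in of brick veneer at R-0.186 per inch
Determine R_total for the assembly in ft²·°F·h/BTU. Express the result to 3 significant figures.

38.9 ft²·°F·h/BTU

0.82 × 4.06 = 3.329
0.63 × 0.186 = 0.1172
R_total = 35.5 + 3.329 + 0.1172 = 38.95 ft²·°F·h/BTU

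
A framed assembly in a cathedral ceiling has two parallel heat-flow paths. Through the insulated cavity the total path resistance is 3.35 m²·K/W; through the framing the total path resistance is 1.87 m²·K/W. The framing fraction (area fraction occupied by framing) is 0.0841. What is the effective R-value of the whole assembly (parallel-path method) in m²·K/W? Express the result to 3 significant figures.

U_eff = 0.9159/3.35 + 0.0841/1.87 = 0.2734 + 0.04497 = 0.3184
R_eff = 1/U_eff = 3.141 m²·K/W

3.14 m²·K/W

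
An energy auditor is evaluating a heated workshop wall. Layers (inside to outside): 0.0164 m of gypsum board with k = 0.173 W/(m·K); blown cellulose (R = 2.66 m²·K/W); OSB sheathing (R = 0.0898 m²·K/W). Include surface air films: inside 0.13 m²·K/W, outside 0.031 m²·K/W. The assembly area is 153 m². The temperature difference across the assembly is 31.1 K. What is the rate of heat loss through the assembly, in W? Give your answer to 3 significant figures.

1580 W

0.0164/0.173 = 0.0948
R_total = 0.13 + 0.0948 + 2.66 + 0.0898 + 0.031 = 3.006 m²·K/W
Q = A·ΔT/R = 153 × 31.1 / 3.006 = 1583 W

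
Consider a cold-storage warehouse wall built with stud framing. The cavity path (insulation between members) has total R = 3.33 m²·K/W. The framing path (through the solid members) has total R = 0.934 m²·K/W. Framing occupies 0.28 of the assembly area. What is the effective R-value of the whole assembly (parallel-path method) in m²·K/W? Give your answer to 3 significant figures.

1.94 m²·K/W

U_eff = 0.72/3.33 + 0.28/0.934 = 0.2162 + 0.2998 = 0.516
R_eff = 1/U_eff = 1.938 m²·K/W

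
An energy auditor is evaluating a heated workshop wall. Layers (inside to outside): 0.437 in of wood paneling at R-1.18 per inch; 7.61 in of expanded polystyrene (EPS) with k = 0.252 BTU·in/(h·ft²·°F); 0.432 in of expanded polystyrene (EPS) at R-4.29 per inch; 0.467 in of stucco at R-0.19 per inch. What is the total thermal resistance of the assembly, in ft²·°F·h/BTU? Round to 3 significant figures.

0.437 × 1.18 = 0.5157
7.61/0.252 = 30.2
0.432 × 4.29 = 1.853
0.467 × 0.19 = 0.08873
R_total = 0.5157 + 30.2 + 1.853 + 0.08873 = 32.66 ft²·°F·h/BTU

32.7 ft²·°F·h/BTU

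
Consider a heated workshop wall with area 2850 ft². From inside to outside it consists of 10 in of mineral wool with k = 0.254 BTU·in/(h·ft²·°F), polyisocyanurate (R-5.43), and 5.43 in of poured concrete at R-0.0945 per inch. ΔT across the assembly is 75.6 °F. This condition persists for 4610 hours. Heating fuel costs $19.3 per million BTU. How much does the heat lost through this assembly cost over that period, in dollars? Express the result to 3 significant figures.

423 dollars

10/0.254 = 39.37
5.43 × 0.0945 = 0.5131
R_total = 39.37 + 5.43 + 0.5131 = 45.31 ft²·°F·h/BTU
Q = 2850 × 75.6 / 45.31 = 4755 BTU/h
E = 4755 × 4610 = 21920000 BTU
Cost = 21920000/10⁶ × 19.3 = $423.1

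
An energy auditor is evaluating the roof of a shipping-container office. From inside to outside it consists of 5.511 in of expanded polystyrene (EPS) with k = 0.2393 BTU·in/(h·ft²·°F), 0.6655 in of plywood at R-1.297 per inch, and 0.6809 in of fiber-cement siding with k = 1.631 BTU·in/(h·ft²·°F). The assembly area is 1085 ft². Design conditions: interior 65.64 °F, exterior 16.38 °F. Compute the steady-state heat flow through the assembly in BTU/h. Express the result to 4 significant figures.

5.511/0.2393 = 23.03
0.6655 × 1.297 = 0.86315
0.6809/1.631 = 0.41747
R_total = 23.03 + 0.86315 + 0.41747 = 24.31 ft²·°F·h/BTU
Q = A·ΔT/R = 1085 × (65.64 − 16.38) / 24.31 = 2198.5 BTU/h

2199 BTU/h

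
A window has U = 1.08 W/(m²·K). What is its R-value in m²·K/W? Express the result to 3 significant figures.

R = 1/U = 1/1.08 = 0.9259

0.926 m²·K/W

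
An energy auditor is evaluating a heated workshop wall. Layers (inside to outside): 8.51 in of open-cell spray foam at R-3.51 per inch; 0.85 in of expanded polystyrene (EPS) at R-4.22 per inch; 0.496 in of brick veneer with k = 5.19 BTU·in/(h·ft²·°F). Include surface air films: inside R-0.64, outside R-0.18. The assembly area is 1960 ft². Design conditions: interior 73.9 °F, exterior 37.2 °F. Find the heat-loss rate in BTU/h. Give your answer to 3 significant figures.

8.51 × 3.51 = 29.87
0.85 × 4.22 = 3.587
0.496/5.19 = 0.09557
R_total = 0.64 + 29.87 + 3.587 + 0.09557 + 0.18 = 34.37 ft²·°F·h/BTU
Q = A·ΔT/R = 1960 × (73.9 − 37.2) / 34.37 = 2093 BTU/h

2090 BTU/h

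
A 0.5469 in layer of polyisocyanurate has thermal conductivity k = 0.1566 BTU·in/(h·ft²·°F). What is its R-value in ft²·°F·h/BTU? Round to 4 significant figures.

3.492 ft²·°F·h/BTU

R = L/k = 0.5469/0.1566 = 3.4923 ft²·°F·h/BTU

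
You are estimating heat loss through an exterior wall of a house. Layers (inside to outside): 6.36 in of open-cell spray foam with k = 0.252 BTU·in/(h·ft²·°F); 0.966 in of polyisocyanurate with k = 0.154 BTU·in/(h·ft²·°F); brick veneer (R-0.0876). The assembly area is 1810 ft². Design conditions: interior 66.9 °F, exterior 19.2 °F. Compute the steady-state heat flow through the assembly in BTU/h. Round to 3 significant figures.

6.36/0.252 = 25.24
0.966/0.154 = 6.273
R_total = 25.24 + 6.273 + 0.0876 = 31.6 ft²·°F·h/BTU
Q = A·ΔT/R = 1810 × (66.9 − 19.2) / 31.6 = 2732 BTU/h

2730 BTU/h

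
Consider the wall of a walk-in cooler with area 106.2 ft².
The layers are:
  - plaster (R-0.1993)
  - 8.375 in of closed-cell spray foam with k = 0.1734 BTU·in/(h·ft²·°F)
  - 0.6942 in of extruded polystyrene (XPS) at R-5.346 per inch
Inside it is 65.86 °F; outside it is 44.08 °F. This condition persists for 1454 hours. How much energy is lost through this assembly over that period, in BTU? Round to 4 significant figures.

8.375/0.1734 = 48.299
0.6942 × 5.346 = 3.7112
R_total = 0.1993 + 48.299 + 3.7112 = 52.209 ft²·°F·h/BTU
Q = 106.2 × (65.86 − 44.08) / 52.209 = 44.303 BTU/h
E = 44.303 × 1454 = 64417 BTU

64420 BTU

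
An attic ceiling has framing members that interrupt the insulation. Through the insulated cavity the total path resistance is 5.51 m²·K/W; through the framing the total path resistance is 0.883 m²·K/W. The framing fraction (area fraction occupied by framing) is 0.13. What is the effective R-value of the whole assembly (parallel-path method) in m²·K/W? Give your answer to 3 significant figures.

3.28 m²·K/W

U_eff = 0.87/5.51 + 0.13/0.883 = 0.1579 + 0.1472 = 0.3051
R_eff = 1/U_eff = 3.277 m²·K/W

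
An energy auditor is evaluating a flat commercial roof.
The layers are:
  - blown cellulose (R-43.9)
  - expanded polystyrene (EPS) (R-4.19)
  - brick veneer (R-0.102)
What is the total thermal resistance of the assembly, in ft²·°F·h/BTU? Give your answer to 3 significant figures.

R_total = 43.9 + 4.19 + 0.102 = 48.19 ft²·°F·h/BTU

48.2 ft²·°F·h/BTU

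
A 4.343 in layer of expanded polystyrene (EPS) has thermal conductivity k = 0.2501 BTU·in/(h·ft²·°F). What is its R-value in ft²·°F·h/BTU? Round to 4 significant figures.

R = L/k = 4.343/0.2501 = 17.365 ft²·°F·h/BTU

17.37 ft²·°F·h/BTU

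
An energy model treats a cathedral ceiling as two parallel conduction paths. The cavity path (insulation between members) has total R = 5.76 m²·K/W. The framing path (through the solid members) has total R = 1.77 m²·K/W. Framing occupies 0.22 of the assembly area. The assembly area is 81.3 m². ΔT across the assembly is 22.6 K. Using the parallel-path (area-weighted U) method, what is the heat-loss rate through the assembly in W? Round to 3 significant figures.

477 W

U_eff = 0.78/5.76 + 0.22/1.77 = 0.1354 + 0.1243 = 0.2597
R_eff = 1/U_eff = 3.85 m²·K/W
Q = 81.3 × 22.6 / 3.85 = 477.2 W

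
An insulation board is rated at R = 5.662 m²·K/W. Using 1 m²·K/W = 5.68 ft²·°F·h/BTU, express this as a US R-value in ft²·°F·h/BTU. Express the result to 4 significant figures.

32.16 ft²·°F·h/BTU

R_US = 5.662 × 5.68 = 32.16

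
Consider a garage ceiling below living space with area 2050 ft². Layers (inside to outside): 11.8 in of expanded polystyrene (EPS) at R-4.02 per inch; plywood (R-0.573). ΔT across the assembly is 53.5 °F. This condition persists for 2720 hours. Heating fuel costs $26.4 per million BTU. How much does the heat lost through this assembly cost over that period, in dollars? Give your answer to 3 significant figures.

164 dollars

11.8 × 4.02 = 47.44
R_total = 47.44 + 0.573 = 48.01 ft²·°F·h/BTU
Q = 2050 × 53.5 / 48.01 = 2284 BTU/h
E = 2284 × 2720 = 6214000 BTU
Cost = 6214000/10⁶ × 26.4 = $164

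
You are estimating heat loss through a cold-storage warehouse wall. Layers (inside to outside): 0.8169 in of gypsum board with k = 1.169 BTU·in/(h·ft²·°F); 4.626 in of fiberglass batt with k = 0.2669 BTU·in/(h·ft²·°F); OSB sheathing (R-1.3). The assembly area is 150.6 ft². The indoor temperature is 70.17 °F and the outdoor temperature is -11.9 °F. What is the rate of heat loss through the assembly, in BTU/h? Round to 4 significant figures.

639.4 BTU/h

0.8169/1.169 = 0.6988
4.626/0.2669 = 17.332
R_total = 0.6988 + 17.332 + 1.3 = 19.331 ft²·°F·h/BTU
Q = A·ΔT/R = 150.6 × (70.17 − (-11.9)) / 19.331 = 639.37 BTU/h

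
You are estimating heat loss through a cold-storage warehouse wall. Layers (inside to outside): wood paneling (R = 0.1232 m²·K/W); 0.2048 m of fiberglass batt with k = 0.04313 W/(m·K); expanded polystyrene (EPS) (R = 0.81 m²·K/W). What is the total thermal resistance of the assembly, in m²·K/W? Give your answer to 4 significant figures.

5.682 m²·K/W

0.2048/0.04313 = 4.7484
R_total = 0.1232 + 4.7484 + 0.81 = 5.6816 m²·K/W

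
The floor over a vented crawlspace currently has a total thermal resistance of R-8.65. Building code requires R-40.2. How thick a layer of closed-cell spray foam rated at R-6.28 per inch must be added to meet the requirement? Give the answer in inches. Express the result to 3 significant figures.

ΔR = 40.2 − 8.65 = 31.55 ft²·°F·h/BTU
L = ΔR / (R/in) = 31.55/6.28 = 5.024 in

5.02 in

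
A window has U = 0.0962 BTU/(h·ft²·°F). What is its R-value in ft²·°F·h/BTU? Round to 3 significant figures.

10.4 ft²·°F·h/BTU

R = 1/U = 1/0.0962 = 10.4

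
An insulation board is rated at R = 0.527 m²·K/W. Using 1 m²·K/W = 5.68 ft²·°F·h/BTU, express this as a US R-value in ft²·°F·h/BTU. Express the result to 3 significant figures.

R_US = 0.527 × 5.68 = 2.993

2.99 ft²·°F·h/BTU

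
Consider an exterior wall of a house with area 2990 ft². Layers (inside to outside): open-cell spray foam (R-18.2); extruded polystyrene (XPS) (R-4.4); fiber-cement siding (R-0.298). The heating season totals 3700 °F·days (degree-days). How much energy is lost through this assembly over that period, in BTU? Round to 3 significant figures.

R_total = 18.2 + 4.4 + 0.298 = 22.9 ft²·°F·h/BTU
E = A × HDD × 24 / R = 2990 × 3700 × 24 / 22.9 = 11600000 BTU

11600000 BTU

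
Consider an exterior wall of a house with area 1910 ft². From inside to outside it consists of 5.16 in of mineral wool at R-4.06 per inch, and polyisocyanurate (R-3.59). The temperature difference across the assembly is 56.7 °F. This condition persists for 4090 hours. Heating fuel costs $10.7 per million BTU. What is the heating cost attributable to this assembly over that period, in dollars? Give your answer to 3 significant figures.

193 dollars

5.16 × 4.06 = 20.95
R_total = 20.95 + 3.59 = 24.54 ft²·°F·h/BTU
Q = 1910 × 56.7 / 24.54 = 4413 BTU/h
E = 4413 × 4090 = 18050000 BTU
Cost = 18050000/10⁶ × 10.7 = $193.1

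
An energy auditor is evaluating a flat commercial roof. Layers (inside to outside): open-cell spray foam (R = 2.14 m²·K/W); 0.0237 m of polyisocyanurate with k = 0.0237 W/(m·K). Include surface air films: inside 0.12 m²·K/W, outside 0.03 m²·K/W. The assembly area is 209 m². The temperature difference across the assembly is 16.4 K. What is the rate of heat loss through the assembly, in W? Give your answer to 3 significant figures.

1040 W

0.0237/0.0237 = 1
R_total = 0.12 + 2.14 + 1 + 0.03 = 3.29 m²·K/W
Q = A·ΔT/R = 209 × 16.4 / 3.29 = 1042 W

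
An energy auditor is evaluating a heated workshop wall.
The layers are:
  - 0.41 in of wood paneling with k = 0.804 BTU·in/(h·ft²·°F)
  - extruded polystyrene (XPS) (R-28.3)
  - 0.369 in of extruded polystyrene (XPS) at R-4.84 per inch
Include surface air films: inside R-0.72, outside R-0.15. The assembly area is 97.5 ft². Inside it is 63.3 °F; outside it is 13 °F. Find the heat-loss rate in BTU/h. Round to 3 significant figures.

0.41/0.804 = 0.51
0.369 × 4.84 = 1.786
R_total = 0.72 + 0.51 + 28.3 + 1.786 + 0.15 = 31.47 ft²·°F·h/BTU
Q = A·ΔT/R = 97.5 × (63.3 − 13) / 31.47 = 155.9 BTU/h

156 BTU/h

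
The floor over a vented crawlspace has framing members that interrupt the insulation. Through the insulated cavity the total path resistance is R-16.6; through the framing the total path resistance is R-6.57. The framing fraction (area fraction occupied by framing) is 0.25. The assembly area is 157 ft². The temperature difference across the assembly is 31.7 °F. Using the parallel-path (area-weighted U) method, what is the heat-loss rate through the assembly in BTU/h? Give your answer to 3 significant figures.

U_eff = 0.75/16.6 + 0.25/6.57 = 0.04518 + 0.03805 = 0.08323
R_eff = 1/U_eff = 12.01 ft²·°F·h/BTU
Q = 157 × 31.7 / 12.01 = 414.2 BTU/h

414 BTU/h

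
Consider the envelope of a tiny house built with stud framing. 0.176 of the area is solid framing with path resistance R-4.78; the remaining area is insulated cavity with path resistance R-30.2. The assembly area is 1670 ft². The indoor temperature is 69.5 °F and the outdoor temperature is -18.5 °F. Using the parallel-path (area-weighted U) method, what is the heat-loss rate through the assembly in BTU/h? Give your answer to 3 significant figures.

9420 BTU/h

U_eff = 0.824/30.2 + 0.176/4.78 = 0.02728 + 0.03682 = 0.0641
R_eff = 1/U_eff = 15.6 ft²·°F·h/BTU
Q = 1670 × (69.5 − (-18.5)) / 15.6 = 9421 BTU/h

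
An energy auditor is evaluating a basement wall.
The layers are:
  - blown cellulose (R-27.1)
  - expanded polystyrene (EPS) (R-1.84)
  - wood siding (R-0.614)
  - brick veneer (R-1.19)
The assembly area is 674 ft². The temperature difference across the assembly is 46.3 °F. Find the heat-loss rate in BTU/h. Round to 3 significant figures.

1020 BTU/h

R_total = 27.1 + 1.84 + 0.614 + 1.19 = 30.74 ft²·°F·h/BTU
Q = A·ΔT/R = 674 × 46.3 / 30.74 = 1015 BTU/h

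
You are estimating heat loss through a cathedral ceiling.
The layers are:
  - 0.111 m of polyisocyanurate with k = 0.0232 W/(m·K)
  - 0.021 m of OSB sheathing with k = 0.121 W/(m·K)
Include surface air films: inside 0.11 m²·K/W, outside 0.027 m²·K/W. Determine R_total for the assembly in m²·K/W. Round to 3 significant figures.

5.10 m²·K/W

0.111/0.0232 = 4.784
0.021/0.121 = 0.1736
R_total = 0.11 + 4.784 + 0.1736 + 0.027 = 5.095 m²·K/W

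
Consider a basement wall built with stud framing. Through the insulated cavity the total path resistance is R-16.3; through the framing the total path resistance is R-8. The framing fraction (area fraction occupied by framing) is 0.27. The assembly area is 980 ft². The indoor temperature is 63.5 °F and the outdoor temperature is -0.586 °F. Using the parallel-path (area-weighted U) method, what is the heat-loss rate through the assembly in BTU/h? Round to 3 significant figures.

4930 BTU/h

U_eff = 0.73/16.3 + 0.27/8 = 0.04479 + 0.03375 = 0.07854
R_eff = 1/U_eff = 12.73 ft²·°F·h/BTU
Q = 980 × (63.5 − (-0.586)) / 12.73 = 4932 BTU/h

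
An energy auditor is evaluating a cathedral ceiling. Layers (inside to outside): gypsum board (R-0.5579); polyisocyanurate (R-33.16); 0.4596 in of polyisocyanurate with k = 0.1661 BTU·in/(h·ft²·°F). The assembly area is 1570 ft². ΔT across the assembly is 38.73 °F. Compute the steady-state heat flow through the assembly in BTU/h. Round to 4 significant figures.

0.4596/0.1661 = 2.767
R_total = 0.5579 + 33.16 + 2.767 = 36.485 ft²·°F·h/BTU
Q = A·ΔT/R = 1570 × 38.73 / 36.485 = 1666.6 BTU/h

1667 BTU/h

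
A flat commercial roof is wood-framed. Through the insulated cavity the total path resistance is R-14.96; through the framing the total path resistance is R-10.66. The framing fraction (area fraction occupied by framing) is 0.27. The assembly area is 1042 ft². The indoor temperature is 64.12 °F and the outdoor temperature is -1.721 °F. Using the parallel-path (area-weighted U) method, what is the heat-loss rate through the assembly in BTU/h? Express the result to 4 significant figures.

U_eff = 0.73/14.96 + 0.27/10.66 = 0.048797 + 0.025328 = 0.074125
R_eff = 1/U_eff = 13.491 ft²·°F·h/BTU
Q = 1042 × (64.12 − (-1.721)) / 13.491 = 5085.5 BTU/h

5085 BTU/h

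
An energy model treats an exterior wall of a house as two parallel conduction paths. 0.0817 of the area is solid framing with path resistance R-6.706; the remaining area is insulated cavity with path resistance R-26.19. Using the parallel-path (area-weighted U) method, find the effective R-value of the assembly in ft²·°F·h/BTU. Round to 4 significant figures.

21.17 ft²·°F·h/BTU

U_eff = 0.9183/26.19 + 0.0817/6.706 = 0.035063 + 0.012183 = 0.047246
R_eff = 1/U_eff = 21.166 ft²·°F·h/BTU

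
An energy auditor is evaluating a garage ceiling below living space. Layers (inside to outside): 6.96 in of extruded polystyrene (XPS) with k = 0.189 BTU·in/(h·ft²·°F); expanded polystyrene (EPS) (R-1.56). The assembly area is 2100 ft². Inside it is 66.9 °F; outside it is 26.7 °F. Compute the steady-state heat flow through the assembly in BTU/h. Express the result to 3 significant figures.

6.96/0.189 = 36.83
R_total = 36.83 + 1.56 = 38.39 ft²·°F·h/BTU
Q = A·ΔT/R = 2100 × (66.9 − 26.7) / 38.39 = 2199 BTU/h

2200 BTU/h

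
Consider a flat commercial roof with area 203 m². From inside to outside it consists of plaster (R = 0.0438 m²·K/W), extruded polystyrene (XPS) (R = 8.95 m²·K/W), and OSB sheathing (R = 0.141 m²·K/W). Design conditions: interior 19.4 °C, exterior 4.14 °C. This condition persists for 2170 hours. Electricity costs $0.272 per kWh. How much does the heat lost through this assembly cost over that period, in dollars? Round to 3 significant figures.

200 dollars

R_total = 0.0438 + 8.95 + 0.141 = 9.135 m²·K/W
Q = 203 × (19.4 − 4.14) / 9.135 = 339.1 W
E = 339.1 W × 2170 h / 1000 = 735.9 kWh
Cost = 735.9 × 0.272 = $200.2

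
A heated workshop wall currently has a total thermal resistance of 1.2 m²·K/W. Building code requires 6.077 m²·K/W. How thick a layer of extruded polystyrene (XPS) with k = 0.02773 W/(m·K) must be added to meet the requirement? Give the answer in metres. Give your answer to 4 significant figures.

0.1352 m

ΔR = 6.077 − 1.2 = 4.877 m²·K/W
L = ΔR × k = 4.877 × 0.02773 = 0.13524 m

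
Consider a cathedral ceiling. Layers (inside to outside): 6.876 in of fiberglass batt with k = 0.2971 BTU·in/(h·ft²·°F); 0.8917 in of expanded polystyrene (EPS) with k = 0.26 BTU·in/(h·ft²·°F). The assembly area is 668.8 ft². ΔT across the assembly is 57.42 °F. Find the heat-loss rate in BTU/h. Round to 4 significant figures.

1445 BTU/h

6.876/0.2971 = 23.144
0.8917/0.26 = 3.4296
R_total = 23.144 + 3.4296 = 26.573 ft²·°F·h/BTU
Q = A·ΔT/R = 668.8 × 57.42 / 26.573 = 1445.2 BTU/h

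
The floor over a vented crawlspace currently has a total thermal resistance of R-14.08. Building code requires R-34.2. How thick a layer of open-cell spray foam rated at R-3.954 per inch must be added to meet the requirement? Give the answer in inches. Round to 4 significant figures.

ΔR = 34.2 − 14.08 = 20.12 ft²·°F·h/BTU
L = ΔR / (R/in) = 20.12/3.954 = 5.0885 in

5.089 in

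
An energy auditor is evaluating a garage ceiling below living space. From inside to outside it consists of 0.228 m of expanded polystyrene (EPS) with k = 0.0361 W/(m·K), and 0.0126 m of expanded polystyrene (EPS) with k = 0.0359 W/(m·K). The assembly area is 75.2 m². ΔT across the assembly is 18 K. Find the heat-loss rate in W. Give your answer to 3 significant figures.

0.228/0.0361 = 6.316
0.0126/0.0359 = 0.351
R_total = 6.316 + 0.351 = 6.667 m²·K/W
Q = A·ΔT/R = 75.2 × 18 / 6.667 = 203 W

203 W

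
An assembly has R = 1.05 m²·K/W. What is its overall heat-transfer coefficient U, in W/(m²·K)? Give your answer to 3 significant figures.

U = 1/R = 1/1.05 = 0.9524

0.952 W/(m²·K)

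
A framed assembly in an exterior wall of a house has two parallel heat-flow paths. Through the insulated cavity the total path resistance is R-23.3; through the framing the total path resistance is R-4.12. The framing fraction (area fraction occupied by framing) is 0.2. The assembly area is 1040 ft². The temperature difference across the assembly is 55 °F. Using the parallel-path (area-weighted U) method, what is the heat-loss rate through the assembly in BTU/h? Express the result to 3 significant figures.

4740 BTU/h

U_eff = 0.8/23.3 + 0.2/4.12 = 0.03433 + 0.04854 = 0.08288
R_eff = 1/U_eff = 12.07 ft²·°F·h/BTU
Q = 1040 × 55 / 12.07 = 4741 BTU/h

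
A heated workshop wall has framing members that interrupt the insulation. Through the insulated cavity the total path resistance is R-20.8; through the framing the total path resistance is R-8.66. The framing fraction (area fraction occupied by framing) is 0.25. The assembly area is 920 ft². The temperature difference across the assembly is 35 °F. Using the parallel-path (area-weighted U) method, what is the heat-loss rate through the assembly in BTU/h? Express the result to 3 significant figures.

U_eff = 0.75/20.8 + 0.25/8.66 = 0.03606 + 0.02887 = 0.06493
R_eff = 1/U_eff = 15.4 ft²·°F·h/BTU
Q = 920 × 35 / 15.4 = 2091 BTU/h

2090 BTU/h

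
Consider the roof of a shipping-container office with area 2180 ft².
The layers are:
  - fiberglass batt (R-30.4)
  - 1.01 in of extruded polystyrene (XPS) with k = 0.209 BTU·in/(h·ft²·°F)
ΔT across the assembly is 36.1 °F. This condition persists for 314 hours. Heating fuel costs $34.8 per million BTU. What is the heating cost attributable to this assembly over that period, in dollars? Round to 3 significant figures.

24.4 dollars

1.01/0.209 = 4.833
R_total = 30.4 + 4.833 = 35.23 ft²·°F·h/BTU
Q = 2180 × 36.1 / 35.23 = 2234 BTU/h
E = 2234 × 314 = 701400 BTU
Cost = 701400/10⁶ × 34.8 = $24.41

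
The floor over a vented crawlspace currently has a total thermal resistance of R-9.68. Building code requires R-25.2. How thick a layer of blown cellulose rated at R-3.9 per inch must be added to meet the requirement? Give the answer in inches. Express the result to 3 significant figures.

ΔR = 25.2 − 9.68 = 15.52 ft²·°F·h/BTU
L = ΔR / (R/in) = 15.52/3.9 = 3.979 in

3.98 in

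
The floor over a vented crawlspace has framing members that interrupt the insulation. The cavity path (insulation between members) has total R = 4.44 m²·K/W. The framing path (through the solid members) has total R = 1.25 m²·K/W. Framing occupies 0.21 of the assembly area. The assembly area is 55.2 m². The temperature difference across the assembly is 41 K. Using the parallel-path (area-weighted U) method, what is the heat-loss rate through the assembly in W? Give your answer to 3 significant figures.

U_eff = 0.79/4.44 + 0.21/1.25 = 0.1779 + 0.168 = 0.3459
R_eff = 1/U_eff = 2.891 m²·K/W
Q = 55.2 × 41 / 2.891 = 782.9 W

783 W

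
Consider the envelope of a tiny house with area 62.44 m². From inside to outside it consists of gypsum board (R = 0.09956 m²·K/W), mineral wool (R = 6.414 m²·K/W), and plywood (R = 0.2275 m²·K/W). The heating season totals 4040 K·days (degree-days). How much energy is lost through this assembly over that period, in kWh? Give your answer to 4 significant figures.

898.1 kWh

R_total = 0.09956 + 6.414 + 0.2275 = 6.7411 m²·K/W
E = A × HDD × 24 / R / 1000 = 62.44 × 4040 × 24 / 6.7411 / 1000 = 898.11 kWh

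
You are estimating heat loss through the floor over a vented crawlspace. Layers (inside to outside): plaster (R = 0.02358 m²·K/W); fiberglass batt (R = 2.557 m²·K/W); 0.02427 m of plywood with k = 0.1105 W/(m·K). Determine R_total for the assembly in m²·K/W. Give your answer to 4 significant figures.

2.800 m²·K/W

0.02427/0.1105 = 0.21964
R_total = 0.02358 + 2.557 + 0.21964 = 2.8002 m²·K/W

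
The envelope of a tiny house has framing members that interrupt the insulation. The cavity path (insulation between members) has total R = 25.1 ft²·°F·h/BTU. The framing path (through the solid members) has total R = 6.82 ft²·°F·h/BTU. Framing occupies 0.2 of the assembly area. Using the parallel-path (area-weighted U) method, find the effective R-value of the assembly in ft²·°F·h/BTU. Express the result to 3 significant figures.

16.3 ft²·°F·h/BTU

U_eff = 0.8/25.1 + 0.2/6.82 = 0.03187 + 0.02933 = 0.0612
R_eff = 1/U_eff = 16.34 ft²·°F·h/BTU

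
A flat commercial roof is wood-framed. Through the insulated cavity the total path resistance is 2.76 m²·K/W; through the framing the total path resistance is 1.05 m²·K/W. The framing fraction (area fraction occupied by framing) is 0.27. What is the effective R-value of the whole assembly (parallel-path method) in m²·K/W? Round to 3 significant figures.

1.92 m²·K/W

U_eff = 0.73/2.76 + 0.27/1.05 = 0.2645 + 0.2571 = 0.5216
R_eff = 1/U_eff = 1.917 m²·K/W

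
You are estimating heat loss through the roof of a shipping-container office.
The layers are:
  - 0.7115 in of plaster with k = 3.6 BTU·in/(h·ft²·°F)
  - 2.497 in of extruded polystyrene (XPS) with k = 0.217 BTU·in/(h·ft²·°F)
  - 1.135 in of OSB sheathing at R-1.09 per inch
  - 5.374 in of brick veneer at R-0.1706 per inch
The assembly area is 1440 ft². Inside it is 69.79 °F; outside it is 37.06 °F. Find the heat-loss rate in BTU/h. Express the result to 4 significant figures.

0.7115/3.6 = 0.19764
2.497/0.217 = 11.507
1.135 × 1.09 = 1.2372
5.374 × 0.1706 = 0.9168
R_total = 0.19764 + 11.507 + 1.2372 + 0.9168 = 13.859 ft²·°F·h/BTU
Q = A·ΔT/R = 1440 × (69.79 − 37.06) / 13.859 = 3400.9 BTU/h

3401 BTU/h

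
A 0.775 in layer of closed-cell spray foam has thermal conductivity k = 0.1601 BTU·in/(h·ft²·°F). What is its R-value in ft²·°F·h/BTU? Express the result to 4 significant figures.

4.841 ft²·°F·h/BTU

R = L/k = 0.775/0.1601 = 4.8407 ft²·°F·h/BTU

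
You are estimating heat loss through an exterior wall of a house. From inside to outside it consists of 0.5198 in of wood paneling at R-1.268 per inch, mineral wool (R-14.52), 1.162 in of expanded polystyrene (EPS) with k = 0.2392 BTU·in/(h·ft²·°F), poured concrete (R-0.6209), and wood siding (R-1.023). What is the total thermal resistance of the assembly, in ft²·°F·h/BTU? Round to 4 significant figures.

21.68 ft²·°F·h/BTU

0.5198 × 1.268 = 0.65911
1.162/0.2392 = 4.8579
R_total = 0.65911 + 14.52 + 4.8579 + 0.6209 + 1.023 = 21.681 ft²·°F·h/BTU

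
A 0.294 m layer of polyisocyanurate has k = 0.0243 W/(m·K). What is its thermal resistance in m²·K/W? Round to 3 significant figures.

R = L/k = 0.294/0.0243 = 12.1 m²·K/W

12.1 m²·K/W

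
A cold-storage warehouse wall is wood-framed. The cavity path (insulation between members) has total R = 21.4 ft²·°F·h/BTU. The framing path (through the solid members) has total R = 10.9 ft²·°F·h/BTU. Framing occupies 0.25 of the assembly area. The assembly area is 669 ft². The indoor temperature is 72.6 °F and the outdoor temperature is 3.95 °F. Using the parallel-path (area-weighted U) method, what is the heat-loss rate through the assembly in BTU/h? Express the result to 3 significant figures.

U_eff = 0.75/21.4 + 0.25/10.9 = 0.03505 + 0.02294 = 0.05798
R_eff = 1/U_eff = 17.25 ft²·°F·h/BTU
Q = 669 × (72.6 − 3.95) / 17.25 = 2663 BTU/h

2660 BTU/h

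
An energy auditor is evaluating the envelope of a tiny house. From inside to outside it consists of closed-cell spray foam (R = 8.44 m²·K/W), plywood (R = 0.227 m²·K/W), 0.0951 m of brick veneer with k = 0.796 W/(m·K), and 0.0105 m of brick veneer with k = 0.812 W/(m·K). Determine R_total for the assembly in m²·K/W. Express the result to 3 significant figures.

8.80 m²·K/W

0.0951/0.796 = 0.1195
0.0105/0.812 = 0.01293
R_total = 8.44 + 0.227 + 0.1195 + 0.01293 = 8.799 m²·K/W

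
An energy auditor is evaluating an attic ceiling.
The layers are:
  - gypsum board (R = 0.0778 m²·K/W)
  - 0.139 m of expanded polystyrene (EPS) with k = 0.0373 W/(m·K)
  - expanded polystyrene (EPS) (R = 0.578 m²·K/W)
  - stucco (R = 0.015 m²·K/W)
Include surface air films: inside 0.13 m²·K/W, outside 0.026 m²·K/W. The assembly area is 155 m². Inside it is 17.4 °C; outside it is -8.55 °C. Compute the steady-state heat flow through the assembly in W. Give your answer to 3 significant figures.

0.139/0.0373 = 3.727
R_total = 0.13 + 0.0778 + 3.727 + 0.578 + 0.015 + 0.026 = 4.553 m²·K/W
Q = A·ΔT/R = 155 × (17.4 − (-8.55)) / 4.553 = 883.4 W

883 W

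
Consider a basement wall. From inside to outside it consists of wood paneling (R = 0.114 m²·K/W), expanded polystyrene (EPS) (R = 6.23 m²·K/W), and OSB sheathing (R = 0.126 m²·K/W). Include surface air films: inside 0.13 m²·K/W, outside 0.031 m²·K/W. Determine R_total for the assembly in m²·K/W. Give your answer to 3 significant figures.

6.63 m²·K/W

R_total = 0.13 + 0.114 + 6.23 + 0.126 + 0.031 = 6.631 m²·K/W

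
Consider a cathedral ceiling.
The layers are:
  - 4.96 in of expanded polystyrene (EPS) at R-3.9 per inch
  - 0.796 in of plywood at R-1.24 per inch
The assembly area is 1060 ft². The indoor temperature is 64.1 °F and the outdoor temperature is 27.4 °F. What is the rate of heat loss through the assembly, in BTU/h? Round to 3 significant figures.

1910 BTU/h

4.96 × 3.9 = 19.34
0.796 × 1.24 = 0.987
R_total = 19.34 + 0.987 = 20.33 ft²·°F·h/BTU
Q = A·ΔT/R = 1060 × (64.1 − 27.4) / 20.33 = 1913 BTU/h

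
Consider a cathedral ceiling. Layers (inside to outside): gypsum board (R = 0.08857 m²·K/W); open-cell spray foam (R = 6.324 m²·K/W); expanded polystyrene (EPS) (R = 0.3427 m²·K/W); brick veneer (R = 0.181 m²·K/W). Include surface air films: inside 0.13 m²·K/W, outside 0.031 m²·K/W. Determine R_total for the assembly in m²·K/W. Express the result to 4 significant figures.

R_total = 0.13 + 0.08857 + 6.324 + 0.3427 + 0.181 + 0.031 = 7.0973 m²·K/W

7.097 m²·K/W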